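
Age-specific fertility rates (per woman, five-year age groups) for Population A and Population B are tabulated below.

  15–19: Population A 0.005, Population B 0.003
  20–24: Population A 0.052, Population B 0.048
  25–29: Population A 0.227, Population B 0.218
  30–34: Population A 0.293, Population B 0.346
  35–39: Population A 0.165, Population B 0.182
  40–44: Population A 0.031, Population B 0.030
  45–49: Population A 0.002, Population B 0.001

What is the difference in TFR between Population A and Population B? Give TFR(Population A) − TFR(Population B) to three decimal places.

-0.265

Population A:
  Sum of ASFRs = 0.005 + 0.052 + 0.227 + 0.293 + 0.165 + 0.031 + 0.002 = 0.775
  TFR = 5 × 0.775 = 3.875
Population B:
  Sum of ASFRs = 0.003 + 0.048 + 0.218 + 0.346 + 0.182 + 0.030 + 0.001 = 0.828
  TFR = 5 × 0.828 = 4.14
Difference = 3.875 − 4.14 = -0.265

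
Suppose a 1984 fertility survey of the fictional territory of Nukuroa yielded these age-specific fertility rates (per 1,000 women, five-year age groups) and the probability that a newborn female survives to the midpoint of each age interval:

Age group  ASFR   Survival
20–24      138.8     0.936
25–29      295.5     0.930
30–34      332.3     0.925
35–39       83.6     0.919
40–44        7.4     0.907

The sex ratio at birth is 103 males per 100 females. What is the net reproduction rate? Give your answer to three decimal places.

Proportion female at birth = 100 / (100 + 103) = 0.49261.
Survival-weighted fertility by age (5·fₓ·Sₓ):
  20–24: 5 × 138.8/1000 × 0.936 = 0.64958
  25–29: 5 × 295.5/1000 × 0.930 = 1.37408
  30–34: 5 × 332.3/1000 × 0.925 = 1.53689
  35–39: 5 × 83.6/1000 × 0.919 = 0.38414
  40–44: 5 × 7.4/1000 × 0.907 = 0.03356
Sum = 3.97825
NRR = 0.49261 × 3.97825 = 1.95973
With NRR above 1 the population is above replacement fertility.

1.960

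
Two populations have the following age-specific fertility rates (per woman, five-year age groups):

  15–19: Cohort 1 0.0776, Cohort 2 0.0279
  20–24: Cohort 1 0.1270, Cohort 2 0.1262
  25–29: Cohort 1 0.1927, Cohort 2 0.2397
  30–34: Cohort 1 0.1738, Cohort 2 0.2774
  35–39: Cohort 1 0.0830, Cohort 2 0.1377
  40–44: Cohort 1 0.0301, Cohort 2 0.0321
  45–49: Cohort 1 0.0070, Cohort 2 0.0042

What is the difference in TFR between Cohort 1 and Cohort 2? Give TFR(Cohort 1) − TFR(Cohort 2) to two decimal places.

Cohort 1:
  Sum of ASFRs = 0.0776 + 0.1270 + 0.1927 + 0.1738 + 0.0830 + 0.0301 + 0.0070 = 0.6912
  TFR = 5 × 0.6912 = 3.456
Cohort 2:
  Sum of ASFRs = 0.0279 + 0.1262 + 0.2397 + 0.2774 + 0.1377 + 0.0321 + 0.0042 = 0.8452
  TFR = 5 × 0.8452 = 4.226
Difference = 3.456 − 4.226 = -0.77

-0.77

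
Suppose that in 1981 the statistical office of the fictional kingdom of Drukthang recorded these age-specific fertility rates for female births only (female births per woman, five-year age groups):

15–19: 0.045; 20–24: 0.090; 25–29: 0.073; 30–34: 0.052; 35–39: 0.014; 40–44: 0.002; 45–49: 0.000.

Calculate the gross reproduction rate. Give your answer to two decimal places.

1.38

Sum of female ASFRs = 0.045 + 0.090 + 0.073 + 0.052 + 0.014 + 0.002 + 0.000 = 0.276
GRR = 5 × 0.276 = 1.38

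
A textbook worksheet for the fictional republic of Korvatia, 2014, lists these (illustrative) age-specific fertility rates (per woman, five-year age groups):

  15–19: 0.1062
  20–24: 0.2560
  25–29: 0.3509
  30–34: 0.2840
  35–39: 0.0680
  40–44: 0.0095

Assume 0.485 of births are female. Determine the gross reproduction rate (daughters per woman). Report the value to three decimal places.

2.606

Proportion female at birth = 0.485.
Sum of ASFRs = 0.1062 + 0.2560 + 0.3509 + 0.2840 + 0.0680 + 0.0095 = 1.0746
TFR = 5 × 1.0746 = 5.373
GRR = 0.485 × 5.373 = 2.60591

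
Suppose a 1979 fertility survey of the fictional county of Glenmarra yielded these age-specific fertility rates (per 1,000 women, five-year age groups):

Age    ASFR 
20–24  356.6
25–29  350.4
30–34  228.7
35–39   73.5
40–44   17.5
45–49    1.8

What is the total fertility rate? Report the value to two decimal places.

5.14

Sum of ASFRs = 356.6 + 350.4 + 228.7 + 73.5 + 17.5 + 1.8 = 1028.5
TFR = 5 × 1028.5 / 1000 = 5.1425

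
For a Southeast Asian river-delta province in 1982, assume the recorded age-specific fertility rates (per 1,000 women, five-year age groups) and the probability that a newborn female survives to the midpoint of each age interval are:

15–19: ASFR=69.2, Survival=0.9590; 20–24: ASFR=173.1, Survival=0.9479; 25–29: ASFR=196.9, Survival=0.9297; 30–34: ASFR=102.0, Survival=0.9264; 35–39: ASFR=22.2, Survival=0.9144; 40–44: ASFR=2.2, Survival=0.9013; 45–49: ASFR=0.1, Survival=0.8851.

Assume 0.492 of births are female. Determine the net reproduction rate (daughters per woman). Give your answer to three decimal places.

1.305

Proportion female at birth = 0.492.
Survival-weighted fertility by age (5·fₓ·Sₓ):
  15–19: 5 × 69.2/1000 × 0.9590 = 0.33181
  20–24: 5 × 173.1/1000 × 0.9479 = 0.82041
  25–29: 5 × 196.9/1000 × 0.9297 = 0.91529
  30–34: 5 × 102.0/1000 × 0.9264 = 0.47246
  35–39: 5 × 22.2/1000 × 0.9144 = 0.10150
  40–44: 5 × 2.2/1000 × 0.9013 = 0.00991
  45–49: 5 × 0.1/1000 × 0.8851 = 0.00044
Sum = 2.65182
NRR = 0.492 × 2.65182 = 1.30470
An NRR exceeding 1 indicates intrinsic growth under these rates.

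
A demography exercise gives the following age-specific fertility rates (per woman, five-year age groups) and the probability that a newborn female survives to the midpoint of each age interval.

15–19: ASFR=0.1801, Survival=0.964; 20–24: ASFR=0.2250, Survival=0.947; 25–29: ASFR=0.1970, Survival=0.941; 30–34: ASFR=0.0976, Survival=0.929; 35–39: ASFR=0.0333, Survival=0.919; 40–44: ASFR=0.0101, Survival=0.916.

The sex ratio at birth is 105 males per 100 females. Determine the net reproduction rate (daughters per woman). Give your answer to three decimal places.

1.714

Proportion female at birth = 100 / (100 + 105) = 0.48780.
Per-age-group product (5 × ASFR × survival probability):
  15–19: 5 × 0.1801 × 0.964 = 0.86808
  20–24: 5 × 0.2250 × 0.947 = 1.06538
  25–29: 5 × 0.1970 × 0.941 = 0.92689
  30–34: 5 × 0.0976 × 0.929 = 0.45335
  35–39: 5 × 0.0333 × 0.919 = 0.15301
  40–44: 5 × 0.0101 × 0.916 = 0.04626
Sum = 3.51297
NRR = 0.48780 × 3.51297 = 1.71363
With NRR above 1 the population is above replacement fertility.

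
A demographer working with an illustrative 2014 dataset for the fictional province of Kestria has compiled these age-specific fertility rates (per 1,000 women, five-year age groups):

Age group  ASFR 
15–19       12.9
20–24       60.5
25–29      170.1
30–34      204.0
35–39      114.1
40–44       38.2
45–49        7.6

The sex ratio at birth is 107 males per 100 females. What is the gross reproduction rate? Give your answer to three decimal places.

1.467

Proportion female at birth = 100 / (100 + 107) = 0.48309.
Sum of ASFRs = 12.9 + 60.5 + 170.1 + 204.0 + 114.1 + 38.2 + 7.6 = 607.4
TFR = 5 × 607.4 / 1000 = 3.037
GRR = 0.48309 × 3.037 = 1.46714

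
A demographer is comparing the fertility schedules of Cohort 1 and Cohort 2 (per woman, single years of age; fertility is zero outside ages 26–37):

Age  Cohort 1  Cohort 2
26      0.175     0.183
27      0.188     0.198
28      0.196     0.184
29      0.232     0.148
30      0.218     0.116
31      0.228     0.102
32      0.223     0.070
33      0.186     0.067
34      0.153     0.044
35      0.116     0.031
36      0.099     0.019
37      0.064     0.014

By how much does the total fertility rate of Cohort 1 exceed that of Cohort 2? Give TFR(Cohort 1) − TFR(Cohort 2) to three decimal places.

Cohort 1:
  Sum of ASFRs = 0.175 + 0.188 + 0.196 + 0.232 + 0.218 + 0.228 + 0.223 + 0.186 + 0.153 + 0.116 + 0.099 + 0.064 = 2.078
  TFR = 2.078
Cohort 2:
  Sum of ASFRs = 0.183 + 0.198 + 0.184 + 0.148 + 0.116 + 0.102 + 0.070 + 0.067 + 0.044 + 0.031 + 0.019 + 0.014 = 1.176
  TFR = 1.176
Difference = 2.078 − 1.176 = 0.902

0.902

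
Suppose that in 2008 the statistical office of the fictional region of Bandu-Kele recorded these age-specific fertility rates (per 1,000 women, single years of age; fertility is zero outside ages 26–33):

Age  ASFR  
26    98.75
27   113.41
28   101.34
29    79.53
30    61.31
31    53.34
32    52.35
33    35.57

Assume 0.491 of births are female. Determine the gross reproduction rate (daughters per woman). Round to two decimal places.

Proportion female at birth = 0.491.
Sum of ASFRs = 98.75 + 113.41 + 101.34 + 79.53 + 61.31 + 53.34 + 52.35 + 35.57 = 595.60
TFR = 595.60 / 1000 = 0.5956
GRR = 0.491 × 0.5956 = 0.29244

0.29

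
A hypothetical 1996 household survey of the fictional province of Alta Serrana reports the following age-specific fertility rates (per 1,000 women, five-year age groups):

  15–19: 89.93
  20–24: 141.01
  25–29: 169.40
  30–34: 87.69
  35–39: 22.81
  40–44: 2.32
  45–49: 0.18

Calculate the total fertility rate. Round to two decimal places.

2.57

Sum of ASFRs = 89.93 + 141.01 + 169.40 + 87.69 + 22.81 + 2.32 + 0.18 = 513.34
TFR = 5 × 513.34 / 1000 = 2.5667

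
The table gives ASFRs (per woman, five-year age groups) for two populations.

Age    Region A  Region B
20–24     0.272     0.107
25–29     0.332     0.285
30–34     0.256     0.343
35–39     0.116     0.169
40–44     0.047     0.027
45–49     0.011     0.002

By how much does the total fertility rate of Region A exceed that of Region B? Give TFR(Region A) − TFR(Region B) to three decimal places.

0.505

Region A:
  Sum of ASFRs = 0.272 + 0.332 + 0.256 + 0.116 + 0.047 + 0.011 = 1.034
  TFR = 5 × 1.034 = 5.17
Region B:
  Sum of ASFRs = 0.107 + 0.285 + 0.343 + 0.169 + 0.027 + 0.002 = 0.933
  TFR = 5 × 0.933 = 4.665
Difference = 5.17 − 4.665 = 0.505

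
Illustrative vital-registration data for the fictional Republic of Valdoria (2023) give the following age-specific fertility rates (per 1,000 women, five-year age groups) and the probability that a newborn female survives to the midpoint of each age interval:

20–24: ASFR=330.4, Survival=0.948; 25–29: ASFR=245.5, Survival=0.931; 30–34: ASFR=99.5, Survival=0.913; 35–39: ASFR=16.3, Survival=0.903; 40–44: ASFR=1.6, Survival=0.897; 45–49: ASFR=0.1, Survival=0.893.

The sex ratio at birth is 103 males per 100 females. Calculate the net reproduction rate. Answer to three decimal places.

Proportion female at birth = 100 / (100 + 103) = 0.49261.
Weighting each age-specific rate by interval width and survival:
  20–24: 5 × 330.4/1000 × 0.948 = 1.56610
  25–29: 5 × 245.5/1000 × 0.931 = 1.14280
  30–34: 5 × 99.5/1000 × 0.913 = 0.45422
  35–39: 5 × 16.3/1000 × 0.903 = 0.07359
  40–44: 5 × 1.6/1000 × 0.897 = 0.00718
  45–49: 5 × 0.1/1000 × 0.893 = 0.00045
Sum = 3.24434
NRR = 0.49261 × 3.24434 = 1.59819
NRR > 1, so each generation more than replaces itself.

1.598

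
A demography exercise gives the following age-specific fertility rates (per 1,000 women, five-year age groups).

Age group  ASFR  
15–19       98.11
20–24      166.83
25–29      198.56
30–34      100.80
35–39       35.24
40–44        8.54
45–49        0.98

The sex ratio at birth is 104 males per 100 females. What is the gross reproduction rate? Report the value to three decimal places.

Proportion female at birth = 100 / (100 + 104) = 0.49020.
Sum of ASFRs = 98.11 + 166.83 + 198.56 + 100.80 + 35.24 + 8.54 + 0.98 = 609.06
TFR = 5 × 609.06 / 1000 = 3.0453
GRR = 0.49020 × 3.0453 = 1.49281

1.493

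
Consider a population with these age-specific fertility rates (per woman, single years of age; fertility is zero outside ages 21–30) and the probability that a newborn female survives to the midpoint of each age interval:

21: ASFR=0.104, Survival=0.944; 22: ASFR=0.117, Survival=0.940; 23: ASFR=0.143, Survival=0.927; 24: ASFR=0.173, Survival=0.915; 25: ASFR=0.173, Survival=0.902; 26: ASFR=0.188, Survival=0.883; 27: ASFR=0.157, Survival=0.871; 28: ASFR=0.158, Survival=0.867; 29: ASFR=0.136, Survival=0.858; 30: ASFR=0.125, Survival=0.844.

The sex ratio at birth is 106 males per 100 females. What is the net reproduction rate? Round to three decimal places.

Proportion female at birth = 100 / (100 + 106) = 0.48544.
Per-age-group product (1 × ASFR × survival probability):
  21: 1 × 0.104 × 0.944 = 0.09818
  22: 1 × 0.117 × 0.940 = 0.10998
  23: 1 × 0.143 × 0.927 = 0.13256
  24: 1 × 0.173 × 0.915 = 0.15830
  25: 1 × 0.173 × 0.902 = 0.15605
  26: 1 × 0.188 × 0.883 = 0.16600
  27: 1 × 0.157 × 0.871 = 0.13675
  28: 1 × 0.158 × 0.867 = 0.13699
  29: 1 × 0.136 × 0.858 = 0.11669
  30: 1 × 0.125 × 0.844 = 0.10550
Sum = 1.31700
NRR = 0.48544 × 1.31700 = 0.63932

0.639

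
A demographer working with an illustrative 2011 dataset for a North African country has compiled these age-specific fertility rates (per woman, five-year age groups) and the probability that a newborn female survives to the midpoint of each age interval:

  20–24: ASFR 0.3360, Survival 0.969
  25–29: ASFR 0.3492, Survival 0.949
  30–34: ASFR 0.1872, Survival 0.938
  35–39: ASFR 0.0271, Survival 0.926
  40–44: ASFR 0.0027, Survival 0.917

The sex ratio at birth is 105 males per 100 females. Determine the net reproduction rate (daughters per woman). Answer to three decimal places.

Proportion female at birth = 100 / (100 + 105) = 0.48780.
Weighting each age-specific rate by interval width and survival:
  20–24: 5 × 0.3360 × 0.969 = 1.62792
  25–29: 5 × 0.3492 × 0.949 = 1.65695
  30–34: 5 × 0.1872 × 0.938 = 0.87797
  35–39: 5 × 0.0271 × 0.926 = 0.12547
  40–44: 5 × 0.0027 × 0.917 = 0.01238
Sum = 4.30069
NRR = 0.48780 × 4.30069 = 2.09788

2.098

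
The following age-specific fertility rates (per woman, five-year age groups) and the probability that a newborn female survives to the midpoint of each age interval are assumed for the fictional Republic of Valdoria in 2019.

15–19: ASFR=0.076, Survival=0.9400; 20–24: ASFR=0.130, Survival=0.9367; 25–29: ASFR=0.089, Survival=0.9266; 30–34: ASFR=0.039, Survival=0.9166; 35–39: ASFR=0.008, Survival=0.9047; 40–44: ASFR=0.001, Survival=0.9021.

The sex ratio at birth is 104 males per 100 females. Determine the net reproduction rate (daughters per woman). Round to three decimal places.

0.783

Proportion female at birth = 100 / (100 + 104) = 0.49020.
Per-age-group product (5 × ASFR × survival probability):
  15–19: 5 × 0.076 × 0.9400 = 0.35720
  20–24: 5 × 0.130 × 0.9367 = 0.60886
  25–29: 5 × 0.089 × 0.9266 = 0.41234
  30–34: 5 × 0.039 × 0.9166 = 0.17874
  35–39: 5 × 0.008 × 0.9047 = 0.03619
  40–44: 5 × 0.001 × 0.9021 = 0.00451
Sum = 1.59784
NRR = 0.49020 × 1.59784 = 0.78326
An NRR under 1 implies long-run decline under these rates.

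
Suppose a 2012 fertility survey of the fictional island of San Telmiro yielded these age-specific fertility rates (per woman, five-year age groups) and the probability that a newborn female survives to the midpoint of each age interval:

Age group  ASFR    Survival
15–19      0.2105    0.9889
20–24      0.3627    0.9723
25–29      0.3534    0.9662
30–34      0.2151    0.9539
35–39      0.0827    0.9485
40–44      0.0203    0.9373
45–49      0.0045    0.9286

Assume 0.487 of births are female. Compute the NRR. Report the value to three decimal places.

Proportion female at birth = 0.487.
Per-age-group product (5 × ASFR × survival probability):
  15–19: 5 × 0.2105 × 0.9889 = 1.04082
  20–24: 5 × 0.3627 × 0.9723 = 1.76327
  25–29: 5 × 0.3534 × 0.9662 = 1.70728
  30–34: 5 × 0.2151 × 0.9539 = 1.02592
  35–39: 5 × 0.0827 × 0.9485 = 0.39220
  40–44: 5 × 0.0203 × 0.9373 = 0.09514
  45–49: 5 × 0.0045 × 0.9286 = 0.02089
Sum = 6.04552
NRR = 0.487 × 6.04552 = 2.94417

2.944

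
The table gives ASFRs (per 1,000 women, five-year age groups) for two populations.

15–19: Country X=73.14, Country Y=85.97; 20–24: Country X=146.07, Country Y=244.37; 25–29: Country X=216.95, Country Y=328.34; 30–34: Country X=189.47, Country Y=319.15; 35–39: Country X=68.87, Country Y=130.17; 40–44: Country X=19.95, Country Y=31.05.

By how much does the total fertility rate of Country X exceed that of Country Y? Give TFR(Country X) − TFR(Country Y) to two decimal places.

Country X:
  Sum of ASFRs = 73.14 + 146.07 + 216.95 + 189.47 + 68.87 + 19.95 = 714.45
  TFR = 5 × 714.45 / 1000 = 3.57225
Country Y:
  Sum of ASFRs = 85.97 + 244.37 + 328.34 + 319.15 + 130.17 + 31.05 = 1139.05
  TFR = 5 × 1139.05 / 1000 = 5.69525
Difference = 3.57225 − 5.69525 = -2.123

-2.12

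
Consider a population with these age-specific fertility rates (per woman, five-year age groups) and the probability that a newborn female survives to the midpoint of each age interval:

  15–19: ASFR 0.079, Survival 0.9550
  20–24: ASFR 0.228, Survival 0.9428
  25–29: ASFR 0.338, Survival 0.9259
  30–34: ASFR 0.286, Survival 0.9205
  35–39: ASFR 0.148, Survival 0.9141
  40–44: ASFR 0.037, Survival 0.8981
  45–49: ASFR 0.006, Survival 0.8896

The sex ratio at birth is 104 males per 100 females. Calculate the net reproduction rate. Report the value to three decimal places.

2.550

Proportion female at birth = 100 / (100 + 104) = 0.49020.
Survival-weighted fertility by age (5·fₓ·Sₓ):
  15–19: 5 × 0.079 × 0.9550 = 0.37723
  20–24: 5 × 0.228 × 0.9428 = 1.07479
  25–29: 5 × 0.338 × 0.9259 = 1.56477
  30–34: 5 × 0.286 × 0.9205 = 1.31632
  35–39: 5 × 0.148 × 0.9141 = 0.67643
  40–44: 5 × 0.037 × 0.8981 = 0.16615
  45–49: 5 × 0.006 × 0.8896 = 0.02669
Sum = 5.20238
NRR = 0.49020 × 5.20238 = 2.55021
NRR > 1, so each generation more than replaces itself.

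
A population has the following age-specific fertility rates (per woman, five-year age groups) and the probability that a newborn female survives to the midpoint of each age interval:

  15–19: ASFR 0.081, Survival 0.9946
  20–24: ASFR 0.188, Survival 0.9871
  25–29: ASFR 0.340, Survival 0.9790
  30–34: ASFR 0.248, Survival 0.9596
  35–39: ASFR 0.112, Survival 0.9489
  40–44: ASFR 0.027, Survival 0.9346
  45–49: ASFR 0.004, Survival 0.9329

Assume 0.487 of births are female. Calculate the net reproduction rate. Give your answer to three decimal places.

Proportion female at birth = 0.487.
Weighting each age-specific rate by interval width and survival:
  15–19: 5 × 0.081 × 0.9946 = 0.40281
  20–24: 5 × 0.188 × 0.9871 = 0.92787
  25–29: 5 × 0.340 × 0.9790 = 1.66430
  30–34: 5 × 0.248 × 0.9596 = 1.18990
  35–39: 5 × 0.112 × 0.9489 = 0.53138
  40–44: 5 × 0.027 × 0.9346 = 0.12617
  45–49: 5 × 0.004 × 0.9329 = 0.01866
Sum = 4.86109
NRR = 0.487 × 4.86109 = 2.36735
An NRR exceeding 1 indicates intrinsic growth under these rates.

2.367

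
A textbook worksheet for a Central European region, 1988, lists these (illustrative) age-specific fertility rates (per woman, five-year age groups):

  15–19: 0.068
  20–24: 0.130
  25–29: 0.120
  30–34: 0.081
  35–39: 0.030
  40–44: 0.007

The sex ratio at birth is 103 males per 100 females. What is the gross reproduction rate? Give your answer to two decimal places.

Proportion female at birth = 100 / (100 + 103) = 0.49261.
Sum of ASFRs = 0.068 + 0.130 + 0.120 + 0.081 + 0.030 + 0.007 = 0.436
TFR = 5 × 0.436 = 2.18
GRR = 0.49261 × 2.18 = 1.07389

1.07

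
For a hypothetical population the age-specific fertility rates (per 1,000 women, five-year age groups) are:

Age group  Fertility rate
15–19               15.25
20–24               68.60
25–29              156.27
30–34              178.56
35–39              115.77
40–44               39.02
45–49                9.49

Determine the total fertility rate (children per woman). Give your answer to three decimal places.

Sum of ASFRs = 15.25 + 68.60 + 156.27 + 178.56 + 115.77 + 39.02 + 9.49 = 582.96
TFR = 5 × 582.96 / 1000 = 2.9148

2.915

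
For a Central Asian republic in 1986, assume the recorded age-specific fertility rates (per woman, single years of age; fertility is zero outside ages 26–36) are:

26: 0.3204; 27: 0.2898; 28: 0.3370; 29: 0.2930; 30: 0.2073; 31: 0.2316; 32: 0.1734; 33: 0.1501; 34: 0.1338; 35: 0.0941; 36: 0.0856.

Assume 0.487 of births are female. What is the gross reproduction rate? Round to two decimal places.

1.13

Proportion female at birth = 0.487.
Sum of ASFRs = 0.3204 + 0.2898 + 0.3370 + 0.2930 + 0.2073 + 0.2316 + 0.1734 + 0.1501 + 0.1338 + 0.0941 + 0.0856 = 2.3161
TFR = 2.3161
GRR = 0.487 × 2.3161 = 1.12794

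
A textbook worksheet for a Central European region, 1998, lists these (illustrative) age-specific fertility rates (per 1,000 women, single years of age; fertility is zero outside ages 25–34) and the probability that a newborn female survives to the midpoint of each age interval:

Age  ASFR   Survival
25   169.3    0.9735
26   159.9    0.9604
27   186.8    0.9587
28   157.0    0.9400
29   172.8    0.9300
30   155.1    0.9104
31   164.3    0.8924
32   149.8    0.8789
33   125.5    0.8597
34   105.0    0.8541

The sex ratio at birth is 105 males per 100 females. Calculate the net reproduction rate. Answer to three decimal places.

Proportion female at birth = 100 / (100 + 105) = 0.48780.
Weighting each age-specific rate by interval width and survival:
  25: 1 × 169.3/1000 × 0.9735 = 0.16481
  26: 1 × 159.9/1000 × 0.9604 = 0.15357
  27: 1 × 186.8/1000 × 0.9587 = 0.17909
  28: 1 × 157.0/1000 × 0.9400 = 0.14758
  29: 1 × 172.8/1000 × 0.9300 = 0.16070
  30: 1 × 155.1/1000 × 0.9104 = 0.14120
  31: 1 × 164.3/1000 × 0.8924 = 0.14662
  32: 1 × 149.8/1000 × 0.8789 = 0.13166
  33: 1 × 125.5/1000 × 0.8597 = 0.10789
  34: 1 × 105.0/1000 × 0.8541 = 0.08968
Sum = 1.42280
NRR = 0.48780 × 1.42280 = 0.69404
An NRR under 1 implies long-run decline under these rates.

0.694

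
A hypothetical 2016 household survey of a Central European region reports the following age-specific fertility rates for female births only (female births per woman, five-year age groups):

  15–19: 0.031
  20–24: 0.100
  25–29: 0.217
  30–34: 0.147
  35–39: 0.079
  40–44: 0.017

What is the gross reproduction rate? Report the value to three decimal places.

2.955

Sum of female ASFRs = 0.031 + 0.100 + 0.217 + 0.147 + 0.079 + 0.017 = 0.591
GRR = 5 × 0.591 = 2.955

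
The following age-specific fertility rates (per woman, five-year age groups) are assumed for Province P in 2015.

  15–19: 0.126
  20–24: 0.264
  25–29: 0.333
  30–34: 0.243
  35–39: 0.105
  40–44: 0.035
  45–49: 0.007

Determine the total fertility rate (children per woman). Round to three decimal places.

Sum of ASFRs = 0.126 + 0.264 + 0.333 + 0.243 + 0.105 + 0.035 + 0.007 = 1.113
TFR = 5 × 1.113 = 5.565

5.565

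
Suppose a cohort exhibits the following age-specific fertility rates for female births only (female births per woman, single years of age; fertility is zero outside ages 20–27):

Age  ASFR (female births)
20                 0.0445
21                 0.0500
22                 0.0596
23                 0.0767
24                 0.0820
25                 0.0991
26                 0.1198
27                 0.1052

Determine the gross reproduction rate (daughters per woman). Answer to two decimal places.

Sum of female ASFRs = 0.0445 + 0.0500 + 0.0596 + 0.0767 + 0.0820 + 0.0991 + 0.1198 + 0.1052 = 0.6369
GRR = 0.6369

0.64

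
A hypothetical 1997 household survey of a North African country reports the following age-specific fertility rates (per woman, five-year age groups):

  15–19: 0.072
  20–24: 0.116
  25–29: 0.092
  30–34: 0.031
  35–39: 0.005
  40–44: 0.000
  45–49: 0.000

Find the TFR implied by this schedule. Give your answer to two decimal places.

1.58

Sum of ASFRs = 0.072 + 0.116 + 0.092 + 0.031 + 0.005 + 0.000 + 0.000 = 0.316
TFR = 5 × 0.316 = 1.58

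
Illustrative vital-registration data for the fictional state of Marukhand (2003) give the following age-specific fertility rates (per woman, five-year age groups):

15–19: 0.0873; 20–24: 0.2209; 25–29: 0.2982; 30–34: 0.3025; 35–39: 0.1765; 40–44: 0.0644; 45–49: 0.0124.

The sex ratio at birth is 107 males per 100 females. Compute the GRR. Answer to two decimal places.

2.81

Proportion female at birth = 100 / (100 + 107) = 0.48309.
Sum of ASFRs = 0.0873 + 0.2209 + 0.2982 + 0.3025 + 0.1765 + 0.0644 + 0.0124 = 1.1622
TFR = 5 × 1.1622 = 5.811
GRR = 0.48309 × 5.811 = 2.80724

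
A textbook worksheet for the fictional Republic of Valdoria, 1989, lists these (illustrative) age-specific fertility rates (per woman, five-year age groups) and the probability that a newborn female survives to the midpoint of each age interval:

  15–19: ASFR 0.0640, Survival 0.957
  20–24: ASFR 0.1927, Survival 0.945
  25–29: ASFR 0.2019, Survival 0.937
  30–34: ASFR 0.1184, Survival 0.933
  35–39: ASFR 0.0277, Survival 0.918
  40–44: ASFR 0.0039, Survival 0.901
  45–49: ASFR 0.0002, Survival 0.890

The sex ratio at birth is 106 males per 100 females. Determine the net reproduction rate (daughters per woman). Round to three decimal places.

1.389

Proportion female at birth = 100 / (100 + 106) = 0.48544.
Per-age-group product (5 × ASFR × survival probability):
  15–19: 5 × 0.0640 × 0.957 = 0.30624
  20–24: 5 × 0.1927 × 0.945 = 0.91051
  25–29: 5 × 0.2019 × 0.937 = 0.94590
  30–34: 5 × 0.1184 × 0.933 = 0.55234
  35–39: 5 × 0.0277 × 0.918 = 0.12714
  40–44: 5 × 0.0039 × 0.901 = 0.01757
  45–49: 5 × 0.0002 × 0.890 = 0.00089
Sum = 2.86059
NRR = 0.48544 × 2.86059 = 1.38864
With NRR above 1 the population is above replacement fertility.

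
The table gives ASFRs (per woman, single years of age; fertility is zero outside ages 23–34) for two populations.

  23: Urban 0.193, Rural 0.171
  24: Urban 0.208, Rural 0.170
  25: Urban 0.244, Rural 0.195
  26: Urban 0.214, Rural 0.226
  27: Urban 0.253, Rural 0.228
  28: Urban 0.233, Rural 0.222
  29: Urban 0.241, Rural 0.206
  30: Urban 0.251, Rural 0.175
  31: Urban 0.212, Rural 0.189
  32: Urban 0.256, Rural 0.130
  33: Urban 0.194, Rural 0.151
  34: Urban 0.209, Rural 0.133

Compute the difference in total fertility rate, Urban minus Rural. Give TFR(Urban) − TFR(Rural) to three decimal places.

0.512

Urban:
  Sum of ASFRs = 0.193 + 0.208 + 0.244 + 0.214 + 0.253 + 0.233 + 0.241 + 0.251 + 0.212 + 0.256 + 0.194 + 0.209 = 2.708
  TFR = 2.708
Rural:
  Sum of ASFRs = 0.171 + 0.170 + 0.195 + 0.226 + 0.228 + 0.222 + 0.206 + 0.175 + 0.189 + 0.130 + 0.151 + 0.133 = 2.196
  TFR = 2.196
Difference = 2.708 − 2.196 = 0.512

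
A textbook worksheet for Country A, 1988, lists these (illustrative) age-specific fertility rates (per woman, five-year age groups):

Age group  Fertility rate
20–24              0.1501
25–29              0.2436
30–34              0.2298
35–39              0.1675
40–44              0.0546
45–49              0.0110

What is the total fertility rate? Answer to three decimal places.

4.283

Sum of ASFRs = 0.1501 + 0.2436 + 0.2298 + 0.1675 + 0.0546 + 0.0110 = 0.8566
TFR = 5 × 0.8566 = 4.283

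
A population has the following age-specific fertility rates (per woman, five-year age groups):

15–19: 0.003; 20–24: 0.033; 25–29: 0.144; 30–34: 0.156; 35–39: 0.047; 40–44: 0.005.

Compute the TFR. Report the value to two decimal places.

Sum of ASFRs = 0.003 + 0.033 + 0.144 + 0.156 + 0.047 + 0.005 = 0.388
TFR = 5 × 0.388 = 1.94

1.94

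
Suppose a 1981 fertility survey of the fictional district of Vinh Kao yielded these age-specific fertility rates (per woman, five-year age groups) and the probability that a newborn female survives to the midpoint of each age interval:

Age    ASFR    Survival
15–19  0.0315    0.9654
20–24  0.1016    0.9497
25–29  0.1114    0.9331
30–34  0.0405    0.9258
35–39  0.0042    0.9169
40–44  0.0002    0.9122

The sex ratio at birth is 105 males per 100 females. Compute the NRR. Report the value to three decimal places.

0.664

Proportion female at birth = 100 / (100 + 105) = 0.48780.
Survival-weighted fertility by age (5·fₓ·Sₓ):
  15–19: 5 × 0.0315 × 0.9654 = 0.15205
  20–24: 5 × 0.1016 × 0.9497 = 0.48245
  25–29: 5 × 0.1114 × 0.9331 = 0.51974
  30–34: 5 × 0.0405 × 0.9258 = 0.18747
  35–39: 5 × 0.0042 × 0.9169 = 0.01925
  40–44: 5 × 0.0002 × 0.9122 = 0.00091
Sum = 1.36187
NRR = 0.48780 × 1.36187 = 0.66432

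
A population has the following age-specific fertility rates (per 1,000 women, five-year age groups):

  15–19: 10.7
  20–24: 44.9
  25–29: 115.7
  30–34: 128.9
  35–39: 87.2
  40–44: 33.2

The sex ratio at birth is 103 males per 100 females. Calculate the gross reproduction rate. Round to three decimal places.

1.036

Proportion female at birth = 100 / (100 + 103) = 0.49261.
Sum of ASFRs = 10.7 + 44.9 + 115.7 + 128.9 + 87.2 + 33.2 = 420.6
TFR = 5 × 420.6 / 1000 = 2.103
GRR = 0.49261 × 2.103 = 1.03596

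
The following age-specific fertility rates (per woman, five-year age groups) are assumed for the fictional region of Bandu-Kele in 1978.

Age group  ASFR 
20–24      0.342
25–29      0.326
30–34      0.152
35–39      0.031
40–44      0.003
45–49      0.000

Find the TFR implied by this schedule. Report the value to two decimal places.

Sum of ASFRs = 0.342 + 0.326 + 0.152 + 0.031 + 0.003 + 0.000 = 0.854
TFR = 5 × 0.854 = 4.27

4.27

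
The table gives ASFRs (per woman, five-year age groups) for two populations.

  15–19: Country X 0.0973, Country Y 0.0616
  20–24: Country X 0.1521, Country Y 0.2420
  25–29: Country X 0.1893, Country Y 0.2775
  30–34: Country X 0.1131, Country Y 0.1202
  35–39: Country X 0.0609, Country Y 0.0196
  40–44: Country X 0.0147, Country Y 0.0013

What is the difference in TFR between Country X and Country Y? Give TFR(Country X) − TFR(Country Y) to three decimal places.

-0.474

Country X:
  Sum of ASFRs = 0.0973 + 0.1521 + 0.1893 + 0.1131 + 0.0609 + 0.0147 = 0.6274
  TFR = 5 × 0.6274 = 3.137
Country Y:
  Sum of ASFRs = 0.0616 + 0.2420 + 0.2775 + 0.1202 + 0.0196 + 0.0013 = 0.7222
  TFR = 5 × 0.7222 = 3.611
Difference = 3.137 − 3.611 = -0.474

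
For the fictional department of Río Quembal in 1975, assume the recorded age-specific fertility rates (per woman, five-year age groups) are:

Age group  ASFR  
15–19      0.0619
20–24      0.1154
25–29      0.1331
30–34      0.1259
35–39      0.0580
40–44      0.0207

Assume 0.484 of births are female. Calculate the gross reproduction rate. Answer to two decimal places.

Proportion female at birth = 0.484.
Sum of ASFRs = 0.0619 + 0.1154 + 0.1331 + 0.1259 + 0.0580 + 0.0207 = 0.5150
TFR = 5 × 0.5150 = 2.575
GRR = 0.484 × 2.575 = 1.24630

1.25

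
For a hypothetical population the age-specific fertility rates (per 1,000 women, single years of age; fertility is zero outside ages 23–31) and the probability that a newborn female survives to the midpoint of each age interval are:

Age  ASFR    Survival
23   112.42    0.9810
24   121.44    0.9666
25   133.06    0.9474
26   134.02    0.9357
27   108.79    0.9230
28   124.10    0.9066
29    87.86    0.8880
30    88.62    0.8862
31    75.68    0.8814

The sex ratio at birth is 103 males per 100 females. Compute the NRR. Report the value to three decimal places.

Proportion female at birth = 100 / (100 + 103) = 0.49261.
Each age group contributes 1 × ASFR × survival:
  23: 1 × 112.42/1000 × 0.9810 = 0.11028
  24: 1 × 121.44/1000 × 0.9666 = 0.11738
  25: 1 × 133.06/1000 × 0.9474 = 0.12606
  26: 1 × 134.02/1000 × 0.9357 = 0.12540
  27: 1 × 108.79/1000 × 0.9230 = 0.10041
  28: 1 × 124.10/1000 × 0.9066 = 0.11251
  29: 1 × 87.86/1000 × 0.8880 = 0.07802
  30: 1 × 88.62/1000 × 0.8862 = 0.07854
  31: 1 × 75.68/1000 × 0.8814 = 0.06670
Sum = 0.91530
NRR = 0.49261 × 0.91530 = 0.45089
With NRR below 1 the population is below replacement fertility.

0.451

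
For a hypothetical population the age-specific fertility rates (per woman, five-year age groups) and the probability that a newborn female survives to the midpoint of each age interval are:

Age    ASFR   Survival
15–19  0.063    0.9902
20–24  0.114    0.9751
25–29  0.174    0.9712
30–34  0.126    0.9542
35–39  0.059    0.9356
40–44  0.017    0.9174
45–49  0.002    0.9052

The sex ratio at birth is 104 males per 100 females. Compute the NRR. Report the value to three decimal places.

Proportion female at birth = 100 / (100 + 104) = 0.49020.
Per-age-group product (5 × ASFR × survival probability):
  15–19: 5 × 0.063 × 0.9902 = 0.31191
  20–24: 5 × 0.114 × 0.9751 = 0.55581
  25–29: 5 × 0.174 × 0.9712 = 0.84494
  30–34: 5 × 0.126 × 0.9542 = 0.60115
  35–39: 5 × 0.059 × 0.9356 = 0.27600
  40–44: 5 × 0.017 × 0.9174 = 0.07798
  45–49: 5 × 0.002 × 0.9052 = 0.00905
Sum = 2.67684
NRR = 0.49020 × 2.67684 = 1.31219

1.312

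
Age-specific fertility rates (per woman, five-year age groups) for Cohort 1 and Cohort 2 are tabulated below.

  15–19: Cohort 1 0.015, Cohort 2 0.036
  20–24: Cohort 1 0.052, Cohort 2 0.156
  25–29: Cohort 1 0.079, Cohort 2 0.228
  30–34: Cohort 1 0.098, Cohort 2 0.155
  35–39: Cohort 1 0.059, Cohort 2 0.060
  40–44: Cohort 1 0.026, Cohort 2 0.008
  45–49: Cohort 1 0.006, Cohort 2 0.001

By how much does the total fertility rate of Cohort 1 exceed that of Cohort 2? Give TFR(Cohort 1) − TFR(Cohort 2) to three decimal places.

Cohort 1:
  Sum of ASFRs = 0.015 + 0.052 + 0.079 + 0.098 + 0.059 + 0.026 + 0.006 = 0.335
  TFR = 5 × 0.335 = 1.675
Cohort 2:
  Sum of ASFRs = 0.036 + 0.156 + 0.228 + 0.155 + 0.060 + 0.008 + 0.001 = 0.644
  TFR = 5 × 0.644 = 3.22
Difference = 1.675 − 3.22 = -1.545

-1.545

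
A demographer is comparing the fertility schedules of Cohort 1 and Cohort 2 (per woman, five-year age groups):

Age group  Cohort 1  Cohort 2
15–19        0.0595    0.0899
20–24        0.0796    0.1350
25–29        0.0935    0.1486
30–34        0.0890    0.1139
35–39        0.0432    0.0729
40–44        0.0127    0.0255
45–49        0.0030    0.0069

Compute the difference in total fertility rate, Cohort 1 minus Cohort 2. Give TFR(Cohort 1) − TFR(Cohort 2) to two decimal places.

Cohort 1:
  Sum of ASFRs = 0.0595 + 0.0796 + 0.0935 + 0.0890 + 0.0432 + 0.0127 + 0.0030 = 0.3805
  TFR = 5 × 0.3805 = 1.9025
Cohort 2:
  Sum of ASFRs = 0.0899 + 0.1350 + 0.1486 + 0.1139 + 0.0729 + 0.0255 + 0.0069 = 0.5927
  TFR = 5 × 0.5927 = 2.9635
Difference = 1.9025 − 2.9635 = -1.061

-1.06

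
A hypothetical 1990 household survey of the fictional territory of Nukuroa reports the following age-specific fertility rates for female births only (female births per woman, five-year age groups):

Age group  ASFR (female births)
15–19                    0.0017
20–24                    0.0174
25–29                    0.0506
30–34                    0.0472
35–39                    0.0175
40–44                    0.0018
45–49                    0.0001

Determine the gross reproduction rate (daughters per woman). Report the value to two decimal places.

Sum of female ASFRs = 0.0017 + 0.0174 + 0.0506 + 0.0472 + 0.0175 + 0.0018 + 0.0001 = 0.1363
GRR = 5 × 0.1363 = 0.6815

0.68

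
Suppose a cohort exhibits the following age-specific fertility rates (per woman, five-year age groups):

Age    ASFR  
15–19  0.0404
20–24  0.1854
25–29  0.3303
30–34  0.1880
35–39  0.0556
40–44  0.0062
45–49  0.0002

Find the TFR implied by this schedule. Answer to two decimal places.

Sum of ASFRs = 0.0404 + 0.1854 + 0.3303 + 0.1880 + 0.0556 + 0.0062 + 0.0002 = 0.8061
TFR = 5 × 0.8061 = 4.0305

4.03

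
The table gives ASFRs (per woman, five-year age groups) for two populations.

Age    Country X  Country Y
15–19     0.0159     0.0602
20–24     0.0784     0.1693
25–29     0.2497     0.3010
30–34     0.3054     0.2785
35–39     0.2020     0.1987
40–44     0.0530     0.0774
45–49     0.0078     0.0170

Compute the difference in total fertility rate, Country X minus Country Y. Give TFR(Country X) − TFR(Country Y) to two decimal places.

-0.95

Country X:
  Sum of ASFRs = 0.0159 + 0.0784 + 0.2497 + 0.3054 + 0.2020 + 0.0530 + 0.0078 = 0.9122
  TFR = 5 × 0.9122 = 4.561
Country Y:
  Sum of ASFRs = 0.0602 + 0.1693 + 0.3010 + 0.2785 + 0.1987 + 0.0774 + 0.0170 = 1.1021
  TFR = 5 × 1.1021 = 5.5105
Difference = 4.561 − 5.5105 = -0.9495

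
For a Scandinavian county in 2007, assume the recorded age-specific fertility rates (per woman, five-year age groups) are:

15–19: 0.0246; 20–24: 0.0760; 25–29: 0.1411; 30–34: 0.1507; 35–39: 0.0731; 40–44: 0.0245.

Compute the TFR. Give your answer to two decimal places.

Sum of ASFRs = 0.0246 + 0.0760 + 0.1411 + 0.1507 + 0.0731 + 0.0245 = 0.4900
TFR = 5 × 0.4900 = 2.45

2.45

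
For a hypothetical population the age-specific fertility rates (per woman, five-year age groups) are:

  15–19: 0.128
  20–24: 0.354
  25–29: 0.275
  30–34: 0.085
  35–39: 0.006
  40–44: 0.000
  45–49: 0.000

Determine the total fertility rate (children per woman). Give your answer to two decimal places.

4.24

Sum of ASFRs = 0.128 + 0.354 + 0.275 + 0.085 + 0.006 + 0.000 + 0.000 = 0.848
TFR = 5 × 0.848 = 4.24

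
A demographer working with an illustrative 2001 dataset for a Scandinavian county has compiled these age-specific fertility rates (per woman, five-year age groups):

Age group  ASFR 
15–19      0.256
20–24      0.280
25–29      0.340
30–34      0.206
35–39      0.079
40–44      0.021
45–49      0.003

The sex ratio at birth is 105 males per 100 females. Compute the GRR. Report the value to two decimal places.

2.89

Proportion female at birth = 100 / (100 + 105) = 0.48780.
Sum of ASFRs = 0.256 + 0.280 + 0.340 + 0.206 + 0.079 + 0.021 + 0.003 = 1.185
TFR = 5 × 1.185 = 5.925
GRR = 0.48780 × 5.925 = 2.89022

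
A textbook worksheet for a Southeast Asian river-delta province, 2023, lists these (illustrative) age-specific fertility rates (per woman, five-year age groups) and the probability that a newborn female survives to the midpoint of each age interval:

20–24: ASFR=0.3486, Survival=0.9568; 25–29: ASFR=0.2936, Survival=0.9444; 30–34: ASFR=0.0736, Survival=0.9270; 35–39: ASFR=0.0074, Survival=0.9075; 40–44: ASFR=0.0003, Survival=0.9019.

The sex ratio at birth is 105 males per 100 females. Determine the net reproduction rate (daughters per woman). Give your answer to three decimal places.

1.673

Proportion female at birth = 100 / (100 + 105) = 0.48780.
Per-age-group product (5 × ASFR × survival probability):
  20–24: 5 × 0.3486 × 0.9568 = 1.66770
  25–29: 5 × 0.2936 × 0.9444 = 1.38638
  30–34: 5 × 0.0736 × 0.9270 = 0.34114
  35–39: 5 × 0.0074 × 0.9075 = 0.03358
  40–44: 5 × 0.0003 × 0.9019 = 0.00135
Sum = 3.43015
NRR = 0.48780 × 3.43015 = 1.67323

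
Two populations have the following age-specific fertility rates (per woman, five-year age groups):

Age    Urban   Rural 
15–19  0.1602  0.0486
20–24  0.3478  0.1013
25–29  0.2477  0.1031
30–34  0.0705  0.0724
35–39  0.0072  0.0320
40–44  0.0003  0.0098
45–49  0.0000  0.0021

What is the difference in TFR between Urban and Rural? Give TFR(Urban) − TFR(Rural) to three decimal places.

2.322

Urban:
  Sum of ASFRs = 0.1602 + 0.3478 + 0.2477 + 0.0705 + 0.0072 + 0.0003 + 0.0000 = 0.8337
  TFR = 5 × 0.8337 = 4.1685
Rural:
  Sum of ASFRs = 0.0486 + 0.1013 + 0.1031 + 0.0724 + 0.0320 + 0.0098 + 0.0021 = 0.3693
  TFR = 5 × 0.3693 = 1.8465
Difference = 4.1685 − 1.8465 = 2.322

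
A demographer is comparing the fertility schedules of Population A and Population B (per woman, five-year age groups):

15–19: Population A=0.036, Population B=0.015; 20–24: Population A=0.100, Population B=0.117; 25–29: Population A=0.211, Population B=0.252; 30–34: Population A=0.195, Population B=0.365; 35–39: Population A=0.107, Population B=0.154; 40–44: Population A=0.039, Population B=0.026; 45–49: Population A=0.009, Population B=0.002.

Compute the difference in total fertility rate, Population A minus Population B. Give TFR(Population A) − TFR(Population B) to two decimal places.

Population A:
  Sum of ASFRs = 0.036 + 0.100 + 0.211 + 0.195 + 0.107 + 0.039 + 0.009 = 0.697
  TFR = 5 × 0.697 = 3.485
Population B:
  Sum of ASFRs = 0.015 + 0.117 + 0.252 + 0.365 + 0.154 + 0.026 + 0.002 = 0.931
  TFR = 5 × 0.931 = 4.655
Difference = 3.485 − 4.655 = -1.17

-1.17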